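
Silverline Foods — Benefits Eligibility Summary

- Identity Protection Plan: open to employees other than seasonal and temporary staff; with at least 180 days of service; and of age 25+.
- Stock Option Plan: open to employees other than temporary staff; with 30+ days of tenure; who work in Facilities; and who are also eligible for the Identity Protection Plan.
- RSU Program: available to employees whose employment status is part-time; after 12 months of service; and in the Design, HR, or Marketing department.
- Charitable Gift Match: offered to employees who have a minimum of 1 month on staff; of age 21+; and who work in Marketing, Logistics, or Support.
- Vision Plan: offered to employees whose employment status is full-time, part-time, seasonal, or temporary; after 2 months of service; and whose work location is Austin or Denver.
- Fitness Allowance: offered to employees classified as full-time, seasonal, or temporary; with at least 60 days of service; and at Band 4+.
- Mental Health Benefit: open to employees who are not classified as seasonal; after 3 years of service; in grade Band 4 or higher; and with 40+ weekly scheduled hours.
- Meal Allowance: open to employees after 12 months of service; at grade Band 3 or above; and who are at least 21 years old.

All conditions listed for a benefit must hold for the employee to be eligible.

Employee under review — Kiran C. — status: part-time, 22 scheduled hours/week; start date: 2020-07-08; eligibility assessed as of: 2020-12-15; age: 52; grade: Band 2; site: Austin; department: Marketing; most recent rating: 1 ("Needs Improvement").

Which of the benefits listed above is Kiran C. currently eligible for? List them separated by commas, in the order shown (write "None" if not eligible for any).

Charitable Gift Match, Vision Plan

Service from 2020-07-08 to 2020-12-15: 160 days.
Identity Protection Plan — status part-time ✓ (not excluded); service 160 days < 180 days ✗ → not eligible.
Stock Option Plan — status part-time ✓ (not excluded); service 160 days ≥ 30 days ✓; dept Marketing ✗ → not eligible.
RSU Program — status part-time ✓; service 160 days < 12 months (≈360 days) ✗ → not eligible.
Charitable Gift Match — service 160 days ≥ 1 month (≈30 days) ✓; age 52 ≥ 21 ✓; dept Marketing ✓ → eligible.
Vision Plan — status part-time ✓; service 160 days ≥ 2 months (≈60 days) ✓; site Austin ✓ → eligible.
Fitness Allowance — status part-time ✗ (requires full-time, seasonal, or temporary) → not eligible.
Mental Health Benefit — status part-time ✓ (not excluded); service 160 days < 3 years (≈1095 days) ✗ → not eligible.
Meal Allowance — service 160 days < 12 months (≈360 days) ✗ → not eligible.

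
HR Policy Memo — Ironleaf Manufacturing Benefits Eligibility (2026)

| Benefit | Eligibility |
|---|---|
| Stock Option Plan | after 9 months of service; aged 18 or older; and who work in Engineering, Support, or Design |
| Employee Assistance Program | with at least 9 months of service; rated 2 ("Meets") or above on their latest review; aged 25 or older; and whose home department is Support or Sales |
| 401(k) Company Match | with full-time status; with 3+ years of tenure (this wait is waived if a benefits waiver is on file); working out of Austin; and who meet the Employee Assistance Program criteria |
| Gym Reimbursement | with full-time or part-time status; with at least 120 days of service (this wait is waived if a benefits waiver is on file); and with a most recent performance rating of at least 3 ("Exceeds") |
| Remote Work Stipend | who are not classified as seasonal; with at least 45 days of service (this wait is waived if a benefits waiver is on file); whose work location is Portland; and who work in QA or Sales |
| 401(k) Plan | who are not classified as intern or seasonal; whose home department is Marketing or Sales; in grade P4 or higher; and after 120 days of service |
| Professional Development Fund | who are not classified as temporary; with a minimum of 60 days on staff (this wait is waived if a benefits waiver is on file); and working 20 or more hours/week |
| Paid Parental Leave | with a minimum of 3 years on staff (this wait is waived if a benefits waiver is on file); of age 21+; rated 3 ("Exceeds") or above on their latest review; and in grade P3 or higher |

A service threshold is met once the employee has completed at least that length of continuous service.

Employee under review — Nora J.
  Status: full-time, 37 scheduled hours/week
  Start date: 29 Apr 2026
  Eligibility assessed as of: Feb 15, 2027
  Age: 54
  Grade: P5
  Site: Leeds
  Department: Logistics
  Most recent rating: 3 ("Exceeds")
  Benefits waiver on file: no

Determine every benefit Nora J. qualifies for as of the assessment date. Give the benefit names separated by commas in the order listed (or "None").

Service from 29 Apr 2026 to Feb 15, 2027: 292 days.
Stock Option Plan — service 292 days ≥ 9 months (≈270 days) ✓; age 54 ≥ 18 ✓; dept Logistics ✗ → not eligible.
Employee Assistance Program — service 292 days ≥ 9 months (≈270 days) ✓; rating 3 ≥ 2 ✓; age 54 ≥ 25 ✓; dept Logistics ✗ → not eligible.
401(k) Company Match — status full-time ✓; no waiver, service 292 days < 3 years (≈1095 days) ✗ → not eligible.
Gym Reimbursement — status full-time ✓; no waiver, service 292 days ≥ 120 days ✓; rating 3 ≥ 3 ✓ → eligible.
Remote Work Stipend — status full-time ✓ (not excluded); no waiver, service 292 days ≥ 45 days ✓; site Leeds ✗ (not Portland) → not eligible.
401(k) Plan — status full-time ✓ (not excluded); dept Logistics ✗ → not eligible.
Professional Development Fund — status full-time ✓ (not excluded); no waiver, service 292 days ≥ 60 days ✓; 37 hrs/wk ≥ 20 ✓ → eligible.
Paid Parental Leave — no waiver, service 292 days < 3 years (≈1095 days) ✗ → not eligible.

Gym Reimbursement, Professional Development Fund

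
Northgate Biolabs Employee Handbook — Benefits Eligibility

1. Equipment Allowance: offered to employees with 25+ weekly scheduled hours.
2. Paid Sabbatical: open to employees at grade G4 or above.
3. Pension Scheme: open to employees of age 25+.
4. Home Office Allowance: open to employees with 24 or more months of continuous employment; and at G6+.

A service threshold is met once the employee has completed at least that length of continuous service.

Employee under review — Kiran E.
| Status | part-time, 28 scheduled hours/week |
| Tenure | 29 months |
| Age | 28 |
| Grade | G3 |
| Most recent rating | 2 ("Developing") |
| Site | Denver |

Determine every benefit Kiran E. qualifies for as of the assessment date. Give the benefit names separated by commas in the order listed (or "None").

Equipment Allowance — 28 hrs/wk ≥ 25 ✓ → eligible.
Paid Sabbatical — grade G3 < G4 ✗ → not eligible.
Pension Scheme — age 28 ≥ 25 ✓ → eligible.
Home Office Allowance — service 29 months ≥ 24 months ✓; grade G3 < G6 ✗ → not eligible.

Equipment Allowance, Pension Scheme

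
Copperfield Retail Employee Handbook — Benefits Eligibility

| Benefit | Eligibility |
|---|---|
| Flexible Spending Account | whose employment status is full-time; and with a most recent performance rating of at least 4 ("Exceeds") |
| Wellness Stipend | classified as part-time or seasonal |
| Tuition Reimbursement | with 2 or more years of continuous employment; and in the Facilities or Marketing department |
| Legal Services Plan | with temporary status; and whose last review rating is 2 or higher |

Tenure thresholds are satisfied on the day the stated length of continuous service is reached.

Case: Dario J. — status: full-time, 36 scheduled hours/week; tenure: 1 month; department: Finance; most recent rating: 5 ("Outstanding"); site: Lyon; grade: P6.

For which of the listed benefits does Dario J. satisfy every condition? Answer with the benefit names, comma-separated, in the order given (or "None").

Flexible Spending Account — status full-time ✓; rating 5 ≥ 4 ✓ → eligible.
Wellness Stipend — status full-time ✗ (requires part-time or seasonal) → not eligible.
Tuition Reimbursement — service 1 month < 2 years (≈730 days) ✗ → not eligible.
Legal Services Plan — status full-time ✗ (requires temporary) → not eligible.

Flexible Spending Account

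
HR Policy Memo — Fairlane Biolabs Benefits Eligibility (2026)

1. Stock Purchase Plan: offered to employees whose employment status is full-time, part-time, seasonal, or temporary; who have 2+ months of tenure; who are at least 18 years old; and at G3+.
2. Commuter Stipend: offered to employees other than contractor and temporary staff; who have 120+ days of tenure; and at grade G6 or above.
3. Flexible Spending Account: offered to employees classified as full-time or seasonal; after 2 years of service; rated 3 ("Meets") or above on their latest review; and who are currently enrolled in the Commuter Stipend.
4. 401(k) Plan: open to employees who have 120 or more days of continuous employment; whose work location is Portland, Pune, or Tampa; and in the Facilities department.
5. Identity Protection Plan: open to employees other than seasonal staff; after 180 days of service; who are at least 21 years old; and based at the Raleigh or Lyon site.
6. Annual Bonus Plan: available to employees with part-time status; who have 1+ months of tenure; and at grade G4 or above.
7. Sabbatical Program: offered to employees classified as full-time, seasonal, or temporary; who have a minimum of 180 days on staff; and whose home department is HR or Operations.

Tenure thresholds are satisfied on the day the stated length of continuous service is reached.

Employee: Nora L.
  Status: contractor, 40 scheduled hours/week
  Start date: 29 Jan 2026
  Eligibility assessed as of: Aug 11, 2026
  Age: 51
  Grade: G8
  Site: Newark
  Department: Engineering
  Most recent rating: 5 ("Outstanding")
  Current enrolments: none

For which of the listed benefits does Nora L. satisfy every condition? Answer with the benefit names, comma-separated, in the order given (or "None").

None

Service from 29 Jan 2026 to Aug 11, 2026: 194 days.
Stock Purchase Plan — status contractor ✗ (requires full-time, part-time, seasonal, or temporary) → not eligible.
Commuter Stipend — status contractor ✗ (excluded) → not eligible.
Flexible Spending Account — status contractor ✗ (requires full-time or seasonal) → not eligible.
401(k) Plan — service 194 days ≥ 120 days ✓; site Newark ✗ (not Portland, Pune, or Tampa) → not eligible.
Identity Protection Plan — status contractor ✓ (not excluded); service 194 days ≥ 180 days ✓; age 51 ≥ 21 ✓; site Newark ✗ (not Raleigh or Lyon) → not eligible.
Annual Bonus Plan — status contractor ✗ (requires part-time) → not eligible.
Sabbatical Program — status contractor ✗ (requires full-time, seasonal, or temporary) → not eligible.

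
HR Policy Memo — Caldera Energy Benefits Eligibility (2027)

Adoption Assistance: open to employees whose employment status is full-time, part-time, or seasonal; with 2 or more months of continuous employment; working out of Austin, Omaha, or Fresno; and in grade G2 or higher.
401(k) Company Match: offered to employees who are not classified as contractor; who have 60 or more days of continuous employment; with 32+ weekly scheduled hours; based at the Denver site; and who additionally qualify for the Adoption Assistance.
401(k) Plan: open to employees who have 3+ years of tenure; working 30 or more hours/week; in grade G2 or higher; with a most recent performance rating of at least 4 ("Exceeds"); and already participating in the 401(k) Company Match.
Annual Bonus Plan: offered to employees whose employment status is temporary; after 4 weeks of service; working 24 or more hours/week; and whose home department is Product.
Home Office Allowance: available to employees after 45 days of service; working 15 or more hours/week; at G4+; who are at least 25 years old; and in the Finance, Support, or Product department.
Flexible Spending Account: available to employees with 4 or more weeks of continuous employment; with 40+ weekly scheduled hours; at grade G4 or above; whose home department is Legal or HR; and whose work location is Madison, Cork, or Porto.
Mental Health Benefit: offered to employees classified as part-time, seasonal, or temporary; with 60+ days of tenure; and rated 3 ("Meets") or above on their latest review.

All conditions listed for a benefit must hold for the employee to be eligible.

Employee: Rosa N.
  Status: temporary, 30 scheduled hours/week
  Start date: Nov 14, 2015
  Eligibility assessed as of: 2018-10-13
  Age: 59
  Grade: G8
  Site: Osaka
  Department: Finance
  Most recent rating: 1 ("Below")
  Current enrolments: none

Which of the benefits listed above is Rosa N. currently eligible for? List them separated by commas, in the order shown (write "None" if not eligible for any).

Home Office Allowance

Service from Nov 14, 2015 to 2018-10-13: 1064 days.
Adoption Assistance — status temporary ✗ (requires full-time, part-time, or seasonal) → not eligible.
401(k) Company Match — status temporary ✓ (not excluded); service 1064 days ≥ 60 days ✓; 30 hrs/wk < 32 ✗ → not eligible.
401(k) Plan — service 1064 days < 3 years (≈1095 days) ✗ → not eligible.
Annual Bonus Plan — status temporary ✓; service 1064 days ≥ 4 weeks (≈28 days) ✓; 30 hrs/wk ≥ 24 ✓; dept Finance ✗ → not eligible.
Home Office Allowance — service 1064 days ≥ 45 days ✓; 30 hrs/wk ≥ 15 ✓; grade G8 ≥ G4 ✓; age 59 ≥ 25 ✓; dept Finance ✓ → eligible.
Flexible Spending Account — service 1064 days ≥ 4 weeks (≈28 days) ✓; 30 hrs/wk < 40 ✗ → not eligible.
Mental Health Benefit — status temporary ✓; service 1064 days ≥ 60 days ✓; rating 1 < 3 ✗ → not eligible.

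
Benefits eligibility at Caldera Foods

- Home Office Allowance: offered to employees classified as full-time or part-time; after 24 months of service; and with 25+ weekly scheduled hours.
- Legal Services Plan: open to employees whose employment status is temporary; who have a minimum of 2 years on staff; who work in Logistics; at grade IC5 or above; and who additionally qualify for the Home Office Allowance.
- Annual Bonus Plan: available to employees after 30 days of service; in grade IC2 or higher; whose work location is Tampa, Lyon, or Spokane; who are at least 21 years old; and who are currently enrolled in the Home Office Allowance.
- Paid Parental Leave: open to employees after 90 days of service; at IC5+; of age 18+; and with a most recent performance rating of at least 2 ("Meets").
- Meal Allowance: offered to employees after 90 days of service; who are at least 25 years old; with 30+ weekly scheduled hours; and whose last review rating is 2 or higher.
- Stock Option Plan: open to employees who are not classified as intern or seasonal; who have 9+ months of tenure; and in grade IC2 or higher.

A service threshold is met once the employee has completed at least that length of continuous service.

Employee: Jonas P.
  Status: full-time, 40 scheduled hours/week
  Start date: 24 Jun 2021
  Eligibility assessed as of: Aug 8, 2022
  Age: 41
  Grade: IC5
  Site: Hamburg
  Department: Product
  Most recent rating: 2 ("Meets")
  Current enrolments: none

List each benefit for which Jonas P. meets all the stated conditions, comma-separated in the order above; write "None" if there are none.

Service from 24 Jun 2021 to Aug 8, 2022: 410 days.
Home Office Allowance — status full-time ✓; service 410 days < 24 months (≈720 days) ✗ → not eligible.
Legal Services Plan — status full-time ✗ (requires temporary) → not eligible.
Annual Bonus Plan — service 410 days ≥ 30 days ✓; grade IC5 ≥ IC2 ✓; site Hamburg ✗ (not Tampa, Lyon, or Spokane) → not eligible.
Paid Parental Leave — service 410 days ≥ 90 days ✓; grade IC5 ≥ IC5 ✓; age 41 ≥ 18 ✓; rating 2 ≥ 2 ✓ → eligible.
Meal Allowance — service 410 days ≥ 90 days ✓; age 41 ≥ 25 ✓; 40 hrs/wk ≥ 30 ✓; rating 2 ≥ 2 ✓ → eligible.
Stock Option Plan — status full-time ✓ (not excluded); service 410 days ≥ 9 months (≈270 days) ✓; grade IC5 ≥ IC2 ✓ → eligible.

Paid Parental Leave, Meal Allowance, Stock Option Plan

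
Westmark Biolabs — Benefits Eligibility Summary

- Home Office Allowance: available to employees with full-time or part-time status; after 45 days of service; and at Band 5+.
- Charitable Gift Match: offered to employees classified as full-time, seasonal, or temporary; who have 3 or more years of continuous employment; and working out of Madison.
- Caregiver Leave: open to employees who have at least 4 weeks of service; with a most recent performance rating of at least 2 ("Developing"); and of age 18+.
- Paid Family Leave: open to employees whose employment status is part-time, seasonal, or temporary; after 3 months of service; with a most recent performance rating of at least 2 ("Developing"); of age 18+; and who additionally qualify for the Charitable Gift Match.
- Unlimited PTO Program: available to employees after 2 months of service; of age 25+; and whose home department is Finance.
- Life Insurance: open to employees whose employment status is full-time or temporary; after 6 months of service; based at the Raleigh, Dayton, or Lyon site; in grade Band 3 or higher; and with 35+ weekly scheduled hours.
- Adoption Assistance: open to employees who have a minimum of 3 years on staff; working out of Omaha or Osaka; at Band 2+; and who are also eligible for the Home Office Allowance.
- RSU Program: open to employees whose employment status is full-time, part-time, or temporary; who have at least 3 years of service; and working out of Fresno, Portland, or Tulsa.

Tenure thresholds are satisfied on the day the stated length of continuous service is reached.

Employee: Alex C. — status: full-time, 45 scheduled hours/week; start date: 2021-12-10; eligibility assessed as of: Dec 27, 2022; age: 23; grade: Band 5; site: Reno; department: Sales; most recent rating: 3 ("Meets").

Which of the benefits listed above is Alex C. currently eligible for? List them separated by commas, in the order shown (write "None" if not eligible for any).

Home Office Allowance, Caregiver Leave

Service from 2021-12-10 to Dec 27, 2022: 382 days.
Home Office Allowance — status full-time ✓; service 382 days ≥ 45 days ✓; grade Band 5 ≥ Band 5 ✓ → eligible.
Charitable Gift Match — status full-time ✓; service 382 days < 3 years (≈1095 days) ✗ → not eligible.
Caregiver Leave — service 382 days ≥ 4 weeks (≈28 days) ✓; rating 3 ≥ 2 ✓; age 23 ≥ 18 ✓ → eligible.
Paid Family Leave — status full-time ✗ (requires part-time, seasonal, or temporary) → not eligible.
Unlimited PTO Program — service 382 days ≥ 2 months (≈60 days) ✓; age 23 < 25 ✗ → not eligible.
Life Insurance — status full-time ✓; service 382 days ≥ 6 months (≈180 days) ✓; site Reno ✗ (not Raleigh, Dayton, or Lyon) → not eligible.
Adoption Assistance — service 382 days < 3 years (≈1095 days) ✗ → not eligible.
RSU Program — status full-time ✓; service 382 days < 3 years (≈1095 days) ✗ → not eligible.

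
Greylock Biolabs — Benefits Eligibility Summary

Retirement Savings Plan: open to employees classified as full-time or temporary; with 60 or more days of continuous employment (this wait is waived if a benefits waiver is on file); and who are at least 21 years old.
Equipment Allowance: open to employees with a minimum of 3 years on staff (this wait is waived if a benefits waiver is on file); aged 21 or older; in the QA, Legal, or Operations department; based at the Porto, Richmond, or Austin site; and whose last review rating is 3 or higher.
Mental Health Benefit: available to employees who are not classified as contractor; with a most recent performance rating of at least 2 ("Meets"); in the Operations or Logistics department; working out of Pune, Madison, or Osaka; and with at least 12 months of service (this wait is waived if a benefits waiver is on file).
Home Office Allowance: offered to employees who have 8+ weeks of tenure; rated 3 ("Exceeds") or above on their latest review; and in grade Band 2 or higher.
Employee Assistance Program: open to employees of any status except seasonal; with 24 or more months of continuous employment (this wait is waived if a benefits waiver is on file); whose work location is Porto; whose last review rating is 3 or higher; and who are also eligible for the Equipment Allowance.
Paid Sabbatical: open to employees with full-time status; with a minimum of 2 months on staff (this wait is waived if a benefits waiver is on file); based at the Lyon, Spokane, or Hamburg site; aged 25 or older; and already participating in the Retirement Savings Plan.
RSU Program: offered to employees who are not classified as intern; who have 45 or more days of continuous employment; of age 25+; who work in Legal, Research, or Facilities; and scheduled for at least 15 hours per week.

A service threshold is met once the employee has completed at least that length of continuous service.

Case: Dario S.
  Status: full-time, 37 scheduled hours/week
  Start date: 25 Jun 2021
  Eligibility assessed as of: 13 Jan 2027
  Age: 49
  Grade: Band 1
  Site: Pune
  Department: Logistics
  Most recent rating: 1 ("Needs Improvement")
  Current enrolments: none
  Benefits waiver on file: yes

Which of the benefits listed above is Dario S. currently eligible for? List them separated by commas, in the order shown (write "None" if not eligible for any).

Retirement Savings Plan

Service from 25 Jun 2021 to 13 Jan 2027: 2028 days.
Retirement Savings Plan — status full-time ✓; benefits waiver on file ✓; age 49 ≥ 21 ✓ → eligible.
Equipment Allowance — benefits waiver on file ✓; age 49 ≥ 21 ✓; dept Logistics ✗ → not eligible.
Mental Health Benefit — status full-time ✓ (not excluded); rating 1 < 2 ✗ → not eligible.
Home Office Allowance — service 2028 days ≥ 8 weeks (≈56 days) ✓; rating 1 < 3 ✗ → not eligible.
Employee Assistance Program — status full-time ✓ (not excluded); benefits waiver on file ✓; site Pune ✗ (not Porto) → not eligible.
Paid Sabbatical — status full-time ✓; benefits waiver on file ✓; site Pune ✗ (not Lyon, Spokane, or Hamburg) → not eligible.
RSU Program — status full-time ✓ (not excluded); service 2028 days ≥ 45 days ✓; age 49 ≥ 25 ✓; dept Logistics ✗ → not eligible.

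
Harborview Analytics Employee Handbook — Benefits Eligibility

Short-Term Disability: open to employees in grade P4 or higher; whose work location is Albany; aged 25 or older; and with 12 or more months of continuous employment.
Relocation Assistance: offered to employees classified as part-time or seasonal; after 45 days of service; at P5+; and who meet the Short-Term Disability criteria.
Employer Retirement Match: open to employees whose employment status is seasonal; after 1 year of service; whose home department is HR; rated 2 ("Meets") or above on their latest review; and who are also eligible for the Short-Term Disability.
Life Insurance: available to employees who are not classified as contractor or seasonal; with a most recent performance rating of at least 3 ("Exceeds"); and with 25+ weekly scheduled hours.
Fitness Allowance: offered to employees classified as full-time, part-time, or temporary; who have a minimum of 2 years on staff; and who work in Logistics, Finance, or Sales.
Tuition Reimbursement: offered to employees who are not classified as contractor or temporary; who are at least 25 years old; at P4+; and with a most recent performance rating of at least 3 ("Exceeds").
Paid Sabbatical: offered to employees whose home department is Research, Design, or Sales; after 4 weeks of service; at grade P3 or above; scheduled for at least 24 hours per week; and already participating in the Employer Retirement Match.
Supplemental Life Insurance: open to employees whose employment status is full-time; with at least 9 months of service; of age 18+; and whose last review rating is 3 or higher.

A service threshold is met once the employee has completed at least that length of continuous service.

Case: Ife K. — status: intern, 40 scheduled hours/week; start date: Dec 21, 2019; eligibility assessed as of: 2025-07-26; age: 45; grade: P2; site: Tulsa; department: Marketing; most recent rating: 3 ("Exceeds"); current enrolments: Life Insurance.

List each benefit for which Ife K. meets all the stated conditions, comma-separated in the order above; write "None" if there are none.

Life Insurance

Service from Dec 21, 2019 to 2025-07-26: 2044 days.
Short-Term Disability — grade P2 < P4 ✗ → not eligible.
Relocation Assistance — status intern ✗ (requires part-time or seasonal) → not eligible.
Employer Retirement Match — status intern ✗ (requires seasonal) → not eligible.
Life Insurance — status intern ✓ (not excluded); rating 3 ≥ 3 ✓; 40 hrs/wk ≥ 25 ✓ → eligible.
Fitness Allowance — status intern ✗ (requires full-time, part-time, or temporary) → not eligible.
Tuition Reimbursement — status intern ✓ (not excluded); age 45 ≥ 25 ✓; grade P2 < P4 ✗ → not eligible.
Paid Sabbatical — dept Marketing ✗ → not eligible.
Supplemental Life Insurance — status intern ✗ (requires full-time) → not eligible.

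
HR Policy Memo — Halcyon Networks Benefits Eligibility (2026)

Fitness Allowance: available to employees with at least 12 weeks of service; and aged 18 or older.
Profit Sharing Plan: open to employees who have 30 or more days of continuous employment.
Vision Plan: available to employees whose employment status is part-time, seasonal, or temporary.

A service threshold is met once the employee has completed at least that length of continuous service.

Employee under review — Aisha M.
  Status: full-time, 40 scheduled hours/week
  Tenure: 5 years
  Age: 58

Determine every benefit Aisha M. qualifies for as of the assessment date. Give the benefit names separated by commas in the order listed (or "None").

Fitness Allowance — service 5 years ≥ 12 weeks (≈84 days) ✓; age 58 ≥ 18 ✓ → eligible.
Profit Sharing Plan — service 5 years ≥ 30 days ✓ → eligible.
Vision Plan — status full-time ✗ (requires part-time, seasonal, or temporary) → not eligible.

Fitness Allowance, Profit Sharing Plan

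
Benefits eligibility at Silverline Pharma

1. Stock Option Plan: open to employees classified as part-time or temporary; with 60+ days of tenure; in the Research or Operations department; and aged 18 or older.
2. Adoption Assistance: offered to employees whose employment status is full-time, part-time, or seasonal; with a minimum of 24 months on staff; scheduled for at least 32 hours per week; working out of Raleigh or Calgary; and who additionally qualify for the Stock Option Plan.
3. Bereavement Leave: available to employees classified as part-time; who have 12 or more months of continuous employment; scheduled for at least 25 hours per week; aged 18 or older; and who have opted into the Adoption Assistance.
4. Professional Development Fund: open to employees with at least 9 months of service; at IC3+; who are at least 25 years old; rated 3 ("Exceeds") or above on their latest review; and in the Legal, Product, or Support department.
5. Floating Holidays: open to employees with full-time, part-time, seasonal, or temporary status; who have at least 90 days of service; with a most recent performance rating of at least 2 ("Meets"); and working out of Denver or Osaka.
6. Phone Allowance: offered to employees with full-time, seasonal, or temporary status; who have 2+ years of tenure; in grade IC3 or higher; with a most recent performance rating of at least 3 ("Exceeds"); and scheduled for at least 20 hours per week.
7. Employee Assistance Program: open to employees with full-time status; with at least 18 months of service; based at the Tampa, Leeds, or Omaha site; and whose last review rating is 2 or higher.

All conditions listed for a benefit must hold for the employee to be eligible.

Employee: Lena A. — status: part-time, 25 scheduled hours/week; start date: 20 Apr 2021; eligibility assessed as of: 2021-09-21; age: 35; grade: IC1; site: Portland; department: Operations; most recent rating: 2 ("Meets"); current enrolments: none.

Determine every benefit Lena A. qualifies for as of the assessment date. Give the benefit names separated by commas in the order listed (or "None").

Stock Option Plan

Service from 20 Apr 2021 to 2021-09-21: 154 days.
Stock Option Plan — status part-time ✓; service 154 days ≥ 60 days ✓; dept Operations ✓; age 35 ≥ 18 ✓ → eligible.
Adoption Assistance — status part-time ✓; service 154 days < 24 months (≈720 days) ✗ → not eligible.
Bereavement Leave — status part-time ✓; service 154 days < 12 months (≈360 days) ✗ → not eligible.
Professional Development Fund — service 154 days < 9 months (≈270 days) ✗ → not eligible.
Floating Holidays — status part-time ✓; service 154 days ≥ 90 days ✓; rating 2 ≥ 2 ✓; site Portland ✗ (not Denver or Osaka) → not eligible.
Phone Allowance — status part-time ✗ (requires full-time, seasonal, or temporary) → not eligible.
Employee Assistance Program — status part-time ✗ (requires full-time) → not eligible.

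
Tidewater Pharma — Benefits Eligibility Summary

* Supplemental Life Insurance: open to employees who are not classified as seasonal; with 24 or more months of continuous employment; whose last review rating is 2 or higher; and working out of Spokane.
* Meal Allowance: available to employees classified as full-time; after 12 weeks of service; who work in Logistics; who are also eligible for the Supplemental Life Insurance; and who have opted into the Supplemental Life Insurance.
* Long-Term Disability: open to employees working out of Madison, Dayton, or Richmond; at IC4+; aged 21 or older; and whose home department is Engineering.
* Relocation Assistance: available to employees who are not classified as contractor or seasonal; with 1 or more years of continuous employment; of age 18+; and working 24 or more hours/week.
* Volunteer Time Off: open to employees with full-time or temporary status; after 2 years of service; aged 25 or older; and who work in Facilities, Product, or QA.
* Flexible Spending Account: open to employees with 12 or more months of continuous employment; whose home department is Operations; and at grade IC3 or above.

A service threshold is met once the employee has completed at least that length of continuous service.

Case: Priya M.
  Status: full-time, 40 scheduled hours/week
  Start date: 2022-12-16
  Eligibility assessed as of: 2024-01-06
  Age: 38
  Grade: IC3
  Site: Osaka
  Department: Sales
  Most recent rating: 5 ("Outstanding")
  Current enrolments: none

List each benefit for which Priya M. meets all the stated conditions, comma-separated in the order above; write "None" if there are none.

Service from 2022-12-16 to 2024-01-06: 386 days.
Supplemental Life Insurance — status full-time ✓ (not excluded); service 386 days < 24 months (≈720 days) ✗ → not eligible.
Meal Allowance — status full-time ✓; service 386 days ≥ 12 weeks (≈84 days) ✓; dept Sales ✗ → not eligible.
Long-Term Disability — site Osaka ✗ (not Madison, Dayton, or Richmond) → not eligible.
Relocation Assistance — status full-time ✓ (not excluded); service 386 days ≥ 1 year (≈365 days) ✓; age 38 ≥ 18 ✓; 40 hrs/wk ≥ 24 ✓ → eligible.
Volunteer Time Off — status full-time ✓; service 386 days < 2 years (≈730 days) ✗ → not eligible.
Flexible Spending Account — service 386 days ≥ 12 months (≈360 days) ✓; dept Sales ✗ → not eligible.

Relocation Assistance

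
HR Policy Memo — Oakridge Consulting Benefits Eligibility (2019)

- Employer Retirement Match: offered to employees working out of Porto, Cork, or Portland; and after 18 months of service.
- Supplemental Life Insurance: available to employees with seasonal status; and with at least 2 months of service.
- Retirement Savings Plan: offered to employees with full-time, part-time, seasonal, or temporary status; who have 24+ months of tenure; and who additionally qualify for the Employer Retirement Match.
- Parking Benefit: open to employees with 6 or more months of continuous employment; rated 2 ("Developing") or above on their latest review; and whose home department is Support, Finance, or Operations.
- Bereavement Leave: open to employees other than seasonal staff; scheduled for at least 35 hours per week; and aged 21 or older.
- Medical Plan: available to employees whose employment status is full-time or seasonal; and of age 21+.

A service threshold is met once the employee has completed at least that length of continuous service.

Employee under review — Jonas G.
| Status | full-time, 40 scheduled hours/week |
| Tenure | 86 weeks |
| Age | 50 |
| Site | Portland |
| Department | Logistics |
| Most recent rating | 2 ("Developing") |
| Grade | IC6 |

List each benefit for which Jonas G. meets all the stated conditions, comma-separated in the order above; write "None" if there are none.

Employer Retirement Match — site Portland ✓; service 86 weeks ≥ 18 months (≈540 days) ✓ → eligible.
Supplemental Life Insurance — status full-time ✗ (requires seasonal) → not eligible.
Retirement Savings Plan — status full-time ✓; service 86 weeks < 24 months (≈720 days) ✗ → not eligible.
Parking Benefit — service 86 weeks ≥ 6 months (≈180 days) ✓; rating 2 ≥ 2 ✓; dept Logistics ✗ → not eligible.
Bereavement Leave — status full-time ✓ (not excluded); 40 hrs/wk ≥ 35 ✓; age 50 ≥ 21 ✓ → eligible.
Medical Plan — status full-time ✓; age 50 ≥ 21 ✓ → eligible.

Employer Retirement Match, Bereavement Leave, Medical Plan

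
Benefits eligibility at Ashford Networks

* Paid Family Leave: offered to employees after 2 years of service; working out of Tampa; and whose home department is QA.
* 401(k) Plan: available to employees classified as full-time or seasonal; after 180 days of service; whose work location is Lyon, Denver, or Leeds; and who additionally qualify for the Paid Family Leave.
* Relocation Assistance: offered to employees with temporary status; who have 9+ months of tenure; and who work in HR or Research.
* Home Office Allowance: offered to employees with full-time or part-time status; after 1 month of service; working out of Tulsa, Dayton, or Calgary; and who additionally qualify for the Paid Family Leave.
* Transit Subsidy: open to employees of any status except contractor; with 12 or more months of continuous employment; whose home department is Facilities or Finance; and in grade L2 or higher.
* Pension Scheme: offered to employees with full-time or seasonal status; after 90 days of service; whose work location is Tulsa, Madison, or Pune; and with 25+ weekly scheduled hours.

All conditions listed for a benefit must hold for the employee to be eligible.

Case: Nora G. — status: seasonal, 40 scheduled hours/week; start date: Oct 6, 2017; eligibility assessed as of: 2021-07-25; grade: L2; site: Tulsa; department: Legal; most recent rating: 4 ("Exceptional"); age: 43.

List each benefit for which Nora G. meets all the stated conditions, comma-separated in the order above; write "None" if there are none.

Service from Oct 6, 2017 to 2021-07-25: 1388 days.
Paid Family Leave — service 1388 days ≥ 2 years (≈730 days) ✓; site Tulsa ✗ (not Tampa) → not eligible.
401(k) Plan — status seasonal ✓; service 1388 days ≥ 180 days ✓; site Tulsa ✗ (not Lyon, Denver, or Leeds) → not eligible.
Relocation Assistance — status seasonal ✗ (requires temporary) → not eligible.
Home Office Allowance — status seasonal ✗ (requires full-time or part-time) → not eligible.
Transit Subsidy — status seasonal ✓ (not excluded); service 1388 days ≥ 12 months (≈360 days) ✓; dept Legal ✗ → not eligible.
Pension Scheme — status seasonal ✓; service 1388 days ≥ 90 days ✓; site Tulsa ✓; 40 hrs/wk ≥ 25 ✓ → eligible.

Pension Scheme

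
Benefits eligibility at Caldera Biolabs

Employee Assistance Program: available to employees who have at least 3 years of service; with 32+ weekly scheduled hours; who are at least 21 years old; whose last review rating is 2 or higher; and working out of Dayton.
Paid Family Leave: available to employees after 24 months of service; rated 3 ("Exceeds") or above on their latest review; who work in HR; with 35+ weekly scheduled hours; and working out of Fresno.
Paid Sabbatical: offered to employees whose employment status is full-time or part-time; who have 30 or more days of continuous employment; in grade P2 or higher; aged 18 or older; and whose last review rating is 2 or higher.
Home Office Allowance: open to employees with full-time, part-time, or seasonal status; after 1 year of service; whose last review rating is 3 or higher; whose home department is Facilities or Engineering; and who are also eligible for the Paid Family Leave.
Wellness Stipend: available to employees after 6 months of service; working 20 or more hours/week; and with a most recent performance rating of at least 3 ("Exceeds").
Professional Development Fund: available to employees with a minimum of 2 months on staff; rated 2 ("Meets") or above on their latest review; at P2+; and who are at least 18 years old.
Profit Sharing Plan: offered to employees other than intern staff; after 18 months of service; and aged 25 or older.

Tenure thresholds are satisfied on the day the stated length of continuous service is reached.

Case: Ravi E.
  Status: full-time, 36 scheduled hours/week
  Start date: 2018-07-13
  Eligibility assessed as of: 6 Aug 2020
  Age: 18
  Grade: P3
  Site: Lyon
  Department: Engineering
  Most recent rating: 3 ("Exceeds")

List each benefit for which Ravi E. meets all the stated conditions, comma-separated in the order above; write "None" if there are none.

Service from 2018-07-13 to 6 Aug 2020: 755 days.
Employee Assistance Program — service 755 days < 3 years (≈1095 days) ✗ → not eligible.
Paid Family Leave — service 755 days ≥ 24 months (≈720 days) ✓; rating 3 ≥ 3 ✓; dept Engineering ✗ → not eligible.
Paid Sabbatical — status full-time ✓; service 755 days ≥ 30 days ✓; grade P3 ≥ P2 ✓; age 18 ≥ 18 ✓; rating 3 ≥ 2 ✓ → eligible.
Home Office Allowance — status full-time ✓; service 755 days ≥ 1 year (≈365 days) ✓; rating 3 ≥ 3 ✓; dept Engineering ✓; not eligible for Paid Family Leave ✗ → not eligible.
Wellness Stipend — service 755 days ≥ 6 months (≈180 days) ✓; 36 hrs/wk ≥ 20 ✓; rating 3 ≥ 3 ✓ → eligible.
Professional Development Fund — service 755 days ≥ 2 months (≈60 days) ✓; rating 3 ≥ 2 ✓; grade P3 ≥ P2 ✓; age 18 ≥ 18 ✓ → eligible.
Profit Sharing Plan — status full-time ✓ (not excluded); service 755 days ≥ 18 months (≈540 days) ✓; age 18 < 25 ✗ → not eligible.

Paid Sabbatical, Wellness Stipend, Professional Development Fund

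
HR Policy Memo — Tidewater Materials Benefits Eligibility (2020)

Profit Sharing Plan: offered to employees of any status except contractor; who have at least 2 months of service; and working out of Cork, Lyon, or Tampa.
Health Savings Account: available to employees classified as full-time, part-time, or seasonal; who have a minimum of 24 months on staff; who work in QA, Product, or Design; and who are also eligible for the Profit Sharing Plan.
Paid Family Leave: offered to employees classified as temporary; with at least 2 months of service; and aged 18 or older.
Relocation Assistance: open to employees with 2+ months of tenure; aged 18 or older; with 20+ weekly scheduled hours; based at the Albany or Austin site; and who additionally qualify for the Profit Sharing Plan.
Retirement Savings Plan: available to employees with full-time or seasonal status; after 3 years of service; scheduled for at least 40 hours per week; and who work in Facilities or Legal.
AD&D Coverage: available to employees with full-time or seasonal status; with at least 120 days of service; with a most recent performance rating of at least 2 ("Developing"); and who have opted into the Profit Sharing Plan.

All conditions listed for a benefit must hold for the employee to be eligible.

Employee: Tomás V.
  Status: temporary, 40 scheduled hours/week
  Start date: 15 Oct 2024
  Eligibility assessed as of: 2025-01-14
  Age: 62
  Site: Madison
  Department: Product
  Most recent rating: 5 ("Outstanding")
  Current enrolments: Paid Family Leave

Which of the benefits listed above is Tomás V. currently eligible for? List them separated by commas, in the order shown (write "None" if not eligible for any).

Service from 15 Oct 2024 to 2025-01-14: 91 days.
Profit Sharing Plan — status temporary ✓ (not excluded); service 91 days ≥ 2 months (≈60 days) ✓; site Madison ✗ (not Cork, Lyon, or Tampa) → not eligible.
Health Savings Account — status temporary ✗ (requires full-time, part-time, or seasonal) → not eligible.
Paid Family Leave — status temporary ✓; service 91 days ≥ 2 months (≈60 days) ✓; age 62 ≥ 18 ✓ → eligible.
Relocation Assistance — service 91 days ≥ 2 months (≈60 days) ✓; age 62 ≥ 18 ✓; 40 hrs/wk ≥ 20 ✓; site Madison ✗ (not Albany or Austin) → not eligible.
Retirement Savings Plan — status temporary ✗ (requires full-time or seasonal) → not eligible.
AD&D Coverage — status temporary ✗ (requires full-time or seasonal) → not eligible.

Paid Family Leave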